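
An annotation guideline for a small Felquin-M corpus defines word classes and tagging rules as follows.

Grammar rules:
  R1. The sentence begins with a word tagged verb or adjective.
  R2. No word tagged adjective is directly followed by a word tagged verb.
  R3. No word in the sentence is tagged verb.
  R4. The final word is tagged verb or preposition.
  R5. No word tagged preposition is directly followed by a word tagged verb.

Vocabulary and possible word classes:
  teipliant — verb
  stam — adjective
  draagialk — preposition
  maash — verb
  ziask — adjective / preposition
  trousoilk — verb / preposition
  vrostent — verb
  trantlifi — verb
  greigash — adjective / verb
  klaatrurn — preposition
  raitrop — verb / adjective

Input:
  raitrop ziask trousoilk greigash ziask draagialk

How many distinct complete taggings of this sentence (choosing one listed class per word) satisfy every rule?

Candidates per position — 1:raitrop {verb,adjective}; 2:ziask {adjective,preposition}; 3:trousoilk {verb,preposition}; 4:greigash {adjective,verb}; 5:ziask {adjective,preposition}; 6:draagialk {preposition}.
There are 32 candidate sequences in total.
The sequences that satisfy every rule: adjective adjective preposition adjective adjective preposition; adjective adjective preposition adjective preposition preposition; adjective preposition preposition adjective adjective preposition; adjective preposition preposition adjective preposition preposition.
Count = 4.

4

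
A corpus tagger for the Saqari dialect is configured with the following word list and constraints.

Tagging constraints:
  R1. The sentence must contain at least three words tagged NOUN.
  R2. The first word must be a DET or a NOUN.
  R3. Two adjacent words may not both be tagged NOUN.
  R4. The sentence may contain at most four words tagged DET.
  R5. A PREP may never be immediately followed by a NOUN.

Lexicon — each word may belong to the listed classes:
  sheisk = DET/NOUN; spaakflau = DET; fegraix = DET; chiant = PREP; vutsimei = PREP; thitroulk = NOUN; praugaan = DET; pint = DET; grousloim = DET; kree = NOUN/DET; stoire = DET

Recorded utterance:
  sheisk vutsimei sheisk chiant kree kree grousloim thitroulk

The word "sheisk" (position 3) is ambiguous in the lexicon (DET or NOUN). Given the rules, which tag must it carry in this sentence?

DET

Candidates per position — 1:sheisk {DET,NOUN}; 2:vutsimei {PREP}; 3:sheisk {DET,NOUN}; 4:chiant {PREP}; 5:kree {NOUN,DET}; 6:kree {NOUN,DET}; 7:grousloim {DET}; 8:thitroulk {NOUN}.
Position 3: tagging it NOUN would leave rule 5 unsatisfiable, so it must be DET.
Position 5: tagging it NOUN would leave rule 5 unsatisfiable, so it must be DET.
Position 6: tagging it DET would leave rule 1 unsatisfiable, so it must be NOUN.
Position 1: tagging it DET would leave rule 1 unsatisfiable, so it must be NOUN.
The only consistent sequence is: NOUN PREP DET PREP DET NOUN DET NOUN.
Rule-by-rule: rule 1 holds; rule 2 holds; rule 3 holds; rule 4 holds; rule 5 holds.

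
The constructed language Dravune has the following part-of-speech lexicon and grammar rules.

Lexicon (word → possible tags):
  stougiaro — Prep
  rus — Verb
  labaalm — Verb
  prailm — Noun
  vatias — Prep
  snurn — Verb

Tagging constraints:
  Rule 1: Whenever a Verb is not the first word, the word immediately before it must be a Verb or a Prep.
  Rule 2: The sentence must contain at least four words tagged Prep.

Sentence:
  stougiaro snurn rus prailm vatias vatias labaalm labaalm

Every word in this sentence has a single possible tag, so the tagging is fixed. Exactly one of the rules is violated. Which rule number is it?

2

Fixed tagging: Prep Verb Verb Noun Prep Prep Verb Verb.
Rule check: R1 ok, R2 fails.
Only rule 2 fails.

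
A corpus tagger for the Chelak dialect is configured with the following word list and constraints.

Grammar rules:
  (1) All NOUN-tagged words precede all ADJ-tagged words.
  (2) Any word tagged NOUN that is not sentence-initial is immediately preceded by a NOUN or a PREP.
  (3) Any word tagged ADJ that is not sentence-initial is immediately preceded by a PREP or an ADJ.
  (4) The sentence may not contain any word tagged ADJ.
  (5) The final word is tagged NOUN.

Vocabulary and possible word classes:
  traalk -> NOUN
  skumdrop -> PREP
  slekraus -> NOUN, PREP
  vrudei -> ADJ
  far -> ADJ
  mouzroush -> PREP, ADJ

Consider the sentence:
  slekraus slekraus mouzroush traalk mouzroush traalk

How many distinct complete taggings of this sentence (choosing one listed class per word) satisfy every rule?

4

Candidates per position — 1:slekraus {NOUN,PREP}; 2:slekraus {NOUN,PREP}; 3:mouzroush {PREP,ADJ}; 4:traalk {NOUN}; 5:mouzroush {PREP,ADJ}; 6:traalk {NOUN}.
There are 16 candidate sequences in total.
The sequences that satisfy every rule: NOUN NOUN PREP NOUN PREP NOUN; NOUN PREP PREP NOUN PREP NOUN; PREP NOUN PREP NOUN PREP NOUN; PREP PREP PREP NOUN PREP NOUN.
Count = 4.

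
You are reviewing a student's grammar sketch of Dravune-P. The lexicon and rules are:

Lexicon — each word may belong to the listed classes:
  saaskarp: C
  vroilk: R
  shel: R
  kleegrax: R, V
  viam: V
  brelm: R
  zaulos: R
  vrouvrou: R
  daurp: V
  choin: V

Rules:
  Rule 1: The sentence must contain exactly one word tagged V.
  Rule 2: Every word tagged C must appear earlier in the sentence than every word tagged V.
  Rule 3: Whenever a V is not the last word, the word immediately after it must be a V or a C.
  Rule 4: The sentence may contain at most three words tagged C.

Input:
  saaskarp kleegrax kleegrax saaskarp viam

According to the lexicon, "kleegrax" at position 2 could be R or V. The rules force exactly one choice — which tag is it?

R

Candidates per position — 1:saaskarp {C}; 2:kleegrax {R,V}; 3:kleegrax {R,V}; 4:saaskarp {C}; 5:viam {V}.
At position 2, choosing V makes rule 1 impossible to satisfy; hence R.
At position 3, choosing V makes rule 1 impossible to satisfy; hence R.
The unique satisfying tagging is: C R R C V.
Checking: rule 1 holds; rule 2 holds; rule 3 holds; rule 4 holds.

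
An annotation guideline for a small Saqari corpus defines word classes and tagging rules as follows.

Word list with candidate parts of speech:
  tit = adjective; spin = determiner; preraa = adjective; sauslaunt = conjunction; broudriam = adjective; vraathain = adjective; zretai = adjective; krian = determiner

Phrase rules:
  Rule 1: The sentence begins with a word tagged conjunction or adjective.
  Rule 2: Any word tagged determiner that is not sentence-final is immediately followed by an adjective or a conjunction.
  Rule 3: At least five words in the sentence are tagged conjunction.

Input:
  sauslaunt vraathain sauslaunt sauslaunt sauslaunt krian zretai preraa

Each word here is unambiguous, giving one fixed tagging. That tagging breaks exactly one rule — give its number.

3

Fixed tagging: conjunction adjective conjunction conjunction conjunction determiner adjective adjective.
Checking each rule: R1 holds, R2 holds, R3 violated.
Only rule 3 fails.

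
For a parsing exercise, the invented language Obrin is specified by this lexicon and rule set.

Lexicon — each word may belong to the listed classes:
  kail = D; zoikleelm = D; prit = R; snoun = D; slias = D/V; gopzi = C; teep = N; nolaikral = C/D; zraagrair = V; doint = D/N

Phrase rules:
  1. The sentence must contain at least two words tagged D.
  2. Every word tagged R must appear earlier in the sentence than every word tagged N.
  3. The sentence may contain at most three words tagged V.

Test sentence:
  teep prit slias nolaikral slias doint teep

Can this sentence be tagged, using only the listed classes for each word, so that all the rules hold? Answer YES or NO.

NO

Candidates per position — 1:teep {N}; 2:prit {R}; 3:slias {D,V}; 4:nolaikral {C,D}; 5:slias {D,V}; 6:doint {D,N}; 7:teep {N}.
Rule 2 cannot be satisfied by any choice of tags from the lexicon.
So there is no consistent tagging.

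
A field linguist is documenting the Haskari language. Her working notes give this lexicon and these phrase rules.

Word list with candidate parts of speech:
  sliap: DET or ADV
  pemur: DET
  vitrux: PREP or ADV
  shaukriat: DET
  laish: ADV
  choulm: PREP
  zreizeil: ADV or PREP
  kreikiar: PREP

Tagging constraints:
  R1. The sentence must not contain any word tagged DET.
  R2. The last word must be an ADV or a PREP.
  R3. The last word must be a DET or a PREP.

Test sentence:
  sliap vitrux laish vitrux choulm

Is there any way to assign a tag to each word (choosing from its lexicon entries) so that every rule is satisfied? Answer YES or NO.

Candidates per position — 1:sliap {DET,ADV}; 2:vitrux {PREP,ADV}; 3:laish {ADV}; 4:vitrux {PREP,ADV}; 5:choulm {PREP}.
One satisfying assignment: ADV PREP ADV PREP PREP.
Checking: rule 1 satisfied; rule 2 satisfied; rule 3 satisfied.

YES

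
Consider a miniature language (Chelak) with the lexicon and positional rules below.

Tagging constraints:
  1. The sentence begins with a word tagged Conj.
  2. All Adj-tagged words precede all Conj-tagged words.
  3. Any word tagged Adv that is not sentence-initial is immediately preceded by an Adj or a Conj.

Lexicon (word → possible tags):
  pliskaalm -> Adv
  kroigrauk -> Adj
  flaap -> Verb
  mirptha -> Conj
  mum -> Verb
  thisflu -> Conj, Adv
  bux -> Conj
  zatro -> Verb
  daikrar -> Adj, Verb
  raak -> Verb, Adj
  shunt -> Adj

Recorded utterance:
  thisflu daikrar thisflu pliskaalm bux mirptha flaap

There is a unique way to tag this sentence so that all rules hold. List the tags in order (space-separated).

Candidates per position — 1:thisflu {Conj,Adv}; 2:daikrar {Adj,Verb}; 3:thisflu {Conj,Adv}; 4:pliskaalm {Adv}; 5:bux {Conj}; 6:mirptha {Conj}; 7:flaap {Verb}.
Position 1: Adv is ruled out by rule 1; that leaves Conj.
Position 2: Adj is ruled out by rule 2; that leaves Verb.
Position 3: Adv is ruled out by rule 3; that leaves Conj.
That leaves exactly one tagging: Conj Verb Conj Adv Conj Conj Verb.
Rule-by-rule: rule 1 ok; rule 2 ok; rule 3 ok.

Conj Verb Conj Adv Conj Conj Verb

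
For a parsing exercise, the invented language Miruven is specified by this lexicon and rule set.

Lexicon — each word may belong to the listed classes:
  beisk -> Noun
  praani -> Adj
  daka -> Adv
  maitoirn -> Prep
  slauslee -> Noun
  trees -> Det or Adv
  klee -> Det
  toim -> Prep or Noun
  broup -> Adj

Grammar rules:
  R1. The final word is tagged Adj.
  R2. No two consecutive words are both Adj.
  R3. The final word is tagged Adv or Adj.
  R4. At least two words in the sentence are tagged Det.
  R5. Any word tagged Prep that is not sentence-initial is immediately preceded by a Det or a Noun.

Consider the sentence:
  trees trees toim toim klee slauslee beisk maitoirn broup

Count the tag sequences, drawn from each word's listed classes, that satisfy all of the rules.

Candidates per position — 1:trees {Det,Adv}; 2:trees {Det,Adv}; 3:toim {Prep,Noun}; 4:toim {Prep,Noun}; 5:klee {Det}; 6:slauslee {Noun}; 7:beisk {Noun}; 8:maitoirn {Prep}; 9:broup {Adj}.
There are 16 candidate sequences in total.
Checking each against the rules leaves 8 sequences.
Count = 8.

8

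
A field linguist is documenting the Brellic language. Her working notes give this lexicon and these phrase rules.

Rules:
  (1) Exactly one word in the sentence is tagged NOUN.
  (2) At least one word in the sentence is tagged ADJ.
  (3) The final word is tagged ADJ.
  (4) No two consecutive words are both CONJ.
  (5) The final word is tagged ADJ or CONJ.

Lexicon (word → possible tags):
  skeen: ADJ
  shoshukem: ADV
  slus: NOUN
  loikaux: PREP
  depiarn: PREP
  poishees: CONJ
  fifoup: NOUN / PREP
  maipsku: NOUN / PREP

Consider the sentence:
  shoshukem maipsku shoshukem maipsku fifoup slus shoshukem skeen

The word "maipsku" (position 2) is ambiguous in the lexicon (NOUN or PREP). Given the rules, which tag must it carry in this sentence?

Candidates per position — 1:shoshukem {ADV}; 2:maipsku {NOUN,PREP}; 3:shoshukem {ADV}; 4:maipsku {NOUN,PREP}; 5:fifoup {NOUN,PREP}; 6:slus {NOUN}; 7:shoshukem {ADV}; 8:skeen {ADJ}.
If word 2 were NOUN, no tagging could satisfy rule 1; so word 2 is PREP.
If word 4 were NOUN, no tagging could satisfy rule 1; so word 4 is PREP.
If word 5 were NOUN, no tagging could satisfy rule 1; so word 5 is PREP.
That leaves exactly one tagging: ADV PREP ADV PREP PREP NOUN ADV ADJ.
Verifying each rule — rule 1 holds; rule 2 holds; rule 3 holds; rule 4 holds; rule 5 holds.

PREP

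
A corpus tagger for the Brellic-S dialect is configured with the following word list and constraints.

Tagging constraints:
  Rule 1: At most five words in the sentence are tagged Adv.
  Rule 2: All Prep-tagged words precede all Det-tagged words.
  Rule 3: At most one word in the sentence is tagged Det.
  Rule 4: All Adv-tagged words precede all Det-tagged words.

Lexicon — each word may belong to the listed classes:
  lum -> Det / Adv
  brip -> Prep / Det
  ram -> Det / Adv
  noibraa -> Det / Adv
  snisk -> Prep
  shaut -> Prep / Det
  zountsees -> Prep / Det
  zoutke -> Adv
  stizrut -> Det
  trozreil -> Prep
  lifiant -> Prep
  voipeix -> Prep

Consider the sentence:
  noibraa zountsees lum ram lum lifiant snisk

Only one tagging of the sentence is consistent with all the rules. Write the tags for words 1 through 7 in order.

Adv Prep Adv Adv Adv Prep Prep

Candidates per position — 1:noibraa {Det,Adv}; 2:zountsees {Prep,Det}; 3:lum {Det,Adv}; 4:ram {Det,Adv}; 5:lum {Det,Adv}; 6:lifiant {Prep}; 7:snisk {Prep}.
At position 1, choosing Det makes rule 2 impossible to satisfy; hence Adv.
At position 2, choosing Det makes rule 2 impossible to satisfy; hence Prep.
At position 3, choosing Det makes rule 2 impossible to satisfy; hence Adv.
At position 4, choosing Det makes rule 2 impossible to satisfy; hence Adv.
At position 5, choosing Det makes rule 2 impossible to satisfy; hence Adv.
The only consistent sequence is: Adv Prep Adv Adv Adv Prep Prep.
Verifying each rule — rule 1 ✓; rule 2 ✓; rule 3 ✓; rule 4 ✓.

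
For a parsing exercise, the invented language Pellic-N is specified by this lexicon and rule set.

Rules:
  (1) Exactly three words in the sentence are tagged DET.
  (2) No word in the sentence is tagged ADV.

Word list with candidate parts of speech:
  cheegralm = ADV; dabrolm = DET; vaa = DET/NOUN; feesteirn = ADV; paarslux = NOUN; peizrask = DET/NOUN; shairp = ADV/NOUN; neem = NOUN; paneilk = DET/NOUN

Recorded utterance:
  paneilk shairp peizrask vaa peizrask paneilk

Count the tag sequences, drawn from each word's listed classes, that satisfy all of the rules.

Candidates per position — 1:paneilk {DET,NOUN}; 2:shairp {ADV,NOUN}; 3:peizrask {DET,NOUN}; 4:vaa {DET,NOUN}; 5:peizrask {DET,NOUN}; 6:paneilk {DET,NOUN}.
There are 64 candidate sequences in total.
Checking each against the rules leaves 10 sequences.
Count = 10.

10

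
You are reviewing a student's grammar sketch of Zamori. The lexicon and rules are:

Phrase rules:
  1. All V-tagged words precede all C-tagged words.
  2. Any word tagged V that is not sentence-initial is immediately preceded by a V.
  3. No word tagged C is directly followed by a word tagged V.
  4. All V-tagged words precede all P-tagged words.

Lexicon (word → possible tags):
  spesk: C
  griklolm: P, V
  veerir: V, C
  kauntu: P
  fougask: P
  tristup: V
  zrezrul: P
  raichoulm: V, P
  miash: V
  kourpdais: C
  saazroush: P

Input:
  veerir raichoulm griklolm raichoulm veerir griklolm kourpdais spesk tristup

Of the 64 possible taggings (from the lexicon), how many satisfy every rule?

0

Candidates per position — 1:veerir {V,C}; 2:raichoulm {V,P}; 3:griklolm {P,V}; 4:raichoulm {V,P}; 5:veerir {V,C}; 6:griklolm {P,V}; 7:kourpdais {C}; 8:spesk {C}; 9:tristup {V}.
There are 64 candidate sequences in total.
Rule 1 cannot be satisfied by any choice of tags from the lexicon.
So there is no consistent tagging.
Count = 0.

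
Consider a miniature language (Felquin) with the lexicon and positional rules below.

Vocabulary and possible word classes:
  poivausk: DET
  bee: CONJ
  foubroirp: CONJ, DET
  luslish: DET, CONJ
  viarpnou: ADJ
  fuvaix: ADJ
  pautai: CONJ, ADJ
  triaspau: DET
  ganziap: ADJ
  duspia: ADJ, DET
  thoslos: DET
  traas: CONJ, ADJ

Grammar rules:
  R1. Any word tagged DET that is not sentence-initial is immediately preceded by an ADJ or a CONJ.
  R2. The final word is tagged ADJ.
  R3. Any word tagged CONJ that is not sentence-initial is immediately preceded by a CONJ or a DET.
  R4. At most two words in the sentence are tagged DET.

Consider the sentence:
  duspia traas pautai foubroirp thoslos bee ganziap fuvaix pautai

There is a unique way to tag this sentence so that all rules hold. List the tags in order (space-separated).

Candidates per position — 1:duspia {ADJ,DET}; 2:traas {CONJ,ADJ}; 3:pautai {CONJ,ADJ}; 4:foubroirp {CONJ,DET}; 5:thoslos {DET}; 6:bee {CONJ}; 7:ganziap {ADJ}; 8:fuvaix {ADJ}; 9:pautai {CONJ,ADJ}.
Word 4 cannot be DET — rule 1 would then fail for every completion. It is CONJ.
Word 9 cannot be CONJ — rule 2 would then fail for every completion. It is ADJ.
Word 1 cannot be ADJ — rule 3 would then fail for every completion. It is DET.
Word 2 cannot be ADJ — rule 3 would then fail for every completion. It is CONJ.
Word 3 cannot be ADJ — rule 3 would then fail for every completion. It is CONJ.
So the tagging must be: DET CONJ CONJ CONJ DET CONJ ADJ ADJ ADJ.
Check: rule 1 satisfied; rule 2 satisfied; rule 3 satisfied; rule 4 satisfied.

DET CONJ CONJ CONJ DET CONJ ADJ ADJ ADJ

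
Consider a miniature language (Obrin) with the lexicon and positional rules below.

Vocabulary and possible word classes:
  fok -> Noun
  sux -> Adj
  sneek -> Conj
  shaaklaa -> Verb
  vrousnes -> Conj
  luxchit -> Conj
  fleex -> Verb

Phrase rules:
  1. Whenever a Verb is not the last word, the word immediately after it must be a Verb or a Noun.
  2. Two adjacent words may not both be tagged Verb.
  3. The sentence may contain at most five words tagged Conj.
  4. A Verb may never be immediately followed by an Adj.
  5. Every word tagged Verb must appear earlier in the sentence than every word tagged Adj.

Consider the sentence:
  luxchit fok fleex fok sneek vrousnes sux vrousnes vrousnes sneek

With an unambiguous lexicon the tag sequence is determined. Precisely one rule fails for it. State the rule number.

Fixed tagging: Conj Noun Verb Noun Conj Conj Adj Conj Conj Conj.
Rule check: R1 ✓, R2 ✓, R3 ✗, R4 ✓, R5 ✓.
Only rule 3 fails.

3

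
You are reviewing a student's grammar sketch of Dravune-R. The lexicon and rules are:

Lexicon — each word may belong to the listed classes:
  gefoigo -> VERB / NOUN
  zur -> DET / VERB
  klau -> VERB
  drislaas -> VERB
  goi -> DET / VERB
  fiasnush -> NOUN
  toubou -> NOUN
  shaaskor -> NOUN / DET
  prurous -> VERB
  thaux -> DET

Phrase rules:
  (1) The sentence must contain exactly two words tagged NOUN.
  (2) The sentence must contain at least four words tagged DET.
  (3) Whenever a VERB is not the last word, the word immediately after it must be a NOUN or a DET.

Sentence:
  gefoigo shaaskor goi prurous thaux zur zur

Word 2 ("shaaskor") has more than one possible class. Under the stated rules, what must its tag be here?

Candidates per position — 1:gefoigo {VERB,NOUN}; 2:shaaskor {NOUN,DET}; 3:goi {DET,VERB}; 4:prurous {VERB}; 5:thaux {DET}; 6:zur {DET,VERB}; 7:zur {DET,VERB}.
Position 1: tagging it VERB would leave rule 1 unsatisfiable, so it must be NOUN.
Position 2: tagging it DET would leave rule 1 unsatisfiable, so it must be NOUN.
Position 3: tagging it VERB would leave rule 2 unsatisfiable, so it must be DET.
Position 6: tagging it VERB would leave rule 2 unsatisfiable, so it must be DET.
Position 7: tagging it VERB would leave rule 2 unsatisfiable, so it must be DET.
So the tagging must be: NOUN NOUN DET VERB DET DET DET.
Checking: rule 1 ✓; rule 2 ✓; rule 3 ✓.

NOUN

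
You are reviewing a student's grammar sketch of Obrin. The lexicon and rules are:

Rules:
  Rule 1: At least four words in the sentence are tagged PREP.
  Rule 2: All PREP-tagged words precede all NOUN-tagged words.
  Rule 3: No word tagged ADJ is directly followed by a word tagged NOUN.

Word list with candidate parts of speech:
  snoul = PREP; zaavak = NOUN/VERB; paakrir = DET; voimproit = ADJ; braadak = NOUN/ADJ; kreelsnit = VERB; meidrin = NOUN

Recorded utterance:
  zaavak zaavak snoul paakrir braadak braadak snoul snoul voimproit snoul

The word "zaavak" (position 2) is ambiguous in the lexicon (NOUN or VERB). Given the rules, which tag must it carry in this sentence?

Candidates per position — 1:zaavak {NOUN,VERB}; 2:zaavak {NOUN,VERB}; 3:snoul {PREP}; 4:paakrir {DET}; 5:braadak {NOUN,ADJ}; 6:braadak {NOUN,ADJ}; 7:snoul {PREP}; 8:snoul {PREP}; 9:voimproit {ADJ}; 10:snoul {PREP}.
Position 1: NOUN is ruled out by rule 2; that leaves VERB.
Position 2: NOUN is ruled out by rule 2; that leaves VERB.
Position 5: NOUN is ruled out by rule 2; that leaves ADJ.
Position 6: NOUN is ruled out by rule 2; that leaves ADJ.
So the tagging must be: VERB VERB PREP DET ADJ ADJ PREP PREP ADJ PREP.
Check: rule 1 satisfied; rule 2 satisfied; rule 3 satisfied.

VERB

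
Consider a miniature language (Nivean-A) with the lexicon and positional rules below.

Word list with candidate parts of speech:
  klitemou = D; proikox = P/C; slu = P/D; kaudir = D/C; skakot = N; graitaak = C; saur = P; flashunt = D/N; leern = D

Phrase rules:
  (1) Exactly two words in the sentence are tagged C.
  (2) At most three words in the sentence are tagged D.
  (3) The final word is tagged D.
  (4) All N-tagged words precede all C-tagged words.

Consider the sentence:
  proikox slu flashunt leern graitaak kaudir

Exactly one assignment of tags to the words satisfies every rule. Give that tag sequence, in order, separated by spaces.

C P D D C D

Candidates per position — 1:proikox {P,C}; 2:slu {P,D}; 3:flashunt {D,N}; 4:leern {D}; 5:graitaak {C}; 6:kaudir {D,C}.
Position 6: tagging it C would leave rule 3 unsatisfiable, so it must be D.
Position 1: tagging it P would leave rule 1 unsatisfiable, so it must be C.
Position 3: tagging it N would leave rule 4 unsatisfiable, so it must be D.
Position 2: tagging it D would leave rule 2 unsatisfiable, so it must be P.
The unique satisfying tagging is: C P D D C D.
Check: rule 1 ok; rule 2 ok; rule 3 ok; rule 4 ok.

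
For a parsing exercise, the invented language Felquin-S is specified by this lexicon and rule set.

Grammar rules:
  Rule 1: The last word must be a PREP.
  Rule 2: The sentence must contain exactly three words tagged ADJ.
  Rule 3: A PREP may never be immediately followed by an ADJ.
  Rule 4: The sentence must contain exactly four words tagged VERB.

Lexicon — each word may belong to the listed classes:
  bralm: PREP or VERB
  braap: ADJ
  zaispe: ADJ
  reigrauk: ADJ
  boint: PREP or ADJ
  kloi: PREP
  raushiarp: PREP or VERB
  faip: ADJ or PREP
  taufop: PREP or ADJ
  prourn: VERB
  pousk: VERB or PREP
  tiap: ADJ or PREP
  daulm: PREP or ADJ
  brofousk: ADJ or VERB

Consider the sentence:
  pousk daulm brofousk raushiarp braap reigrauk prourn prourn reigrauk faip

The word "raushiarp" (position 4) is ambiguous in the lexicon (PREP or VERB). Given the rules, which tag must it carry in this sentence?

Candidates per position — 1:pousk {VERB,PREP}; 2:daulm {PREP,ADJ}; 3:brofousk {ADJ,VERB}; 4:raushiarp {PREP,VERB}; 5:braap {ADJ}; 6:reigrauk {ADJ}; 7:prourn {VERB}; 8:prourn {VERB}; 9:reigrauk {ADJ}; 10:faip {ADJ,PREP}.
Word 2 cannot be ADJ — rule 2 would then fail for every completion. It is PREP.
Word 3 cannot be ADJ — rule 2 would then fail for every completion. It is VERB.
Word 4 cannot be PREP — rule 3 would then fail for every completion. It is VERB.
Word 10 cannot be ADJ — rule 1 would then fail for every completion. It is PREP.
Word 1 cannot be VERB — rule 4 would then fail for every completion. It is PREP.
So the tagging must be: PREP PREP VERB VERB ADJ ADJ VERB VERB ADJ PREP.
Rule-by-rule: rule 1 ✓; rule 2 ✓; rule 3 ✓; rule 4 ✓.

VERB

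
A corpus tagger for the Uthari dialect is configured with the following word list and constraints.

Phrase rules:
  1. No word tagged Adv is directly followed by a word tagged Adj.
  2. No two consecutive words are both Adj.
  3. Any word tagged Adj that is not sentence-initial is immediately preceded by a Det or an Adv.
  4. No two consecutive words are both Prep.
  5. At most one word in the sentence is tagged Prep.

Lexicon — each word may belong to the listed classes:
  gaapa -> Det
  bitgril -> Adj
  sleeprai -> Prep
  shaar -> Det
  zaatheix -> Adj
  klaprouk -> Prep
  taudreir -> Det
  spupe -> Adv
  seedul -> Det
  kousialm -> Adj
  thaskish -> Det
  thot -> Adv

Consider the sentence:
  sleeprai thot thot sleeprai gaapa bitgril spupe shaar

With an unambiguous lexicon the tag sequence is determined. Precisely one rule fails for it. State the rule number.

Fixed tagging: Prep Adv Adv Prep Det Adj Adv Det.
Rule check: R1 pass, R2 pass, R3 pass, R4 pass, R5 fail.
Only rule 5 fails.

5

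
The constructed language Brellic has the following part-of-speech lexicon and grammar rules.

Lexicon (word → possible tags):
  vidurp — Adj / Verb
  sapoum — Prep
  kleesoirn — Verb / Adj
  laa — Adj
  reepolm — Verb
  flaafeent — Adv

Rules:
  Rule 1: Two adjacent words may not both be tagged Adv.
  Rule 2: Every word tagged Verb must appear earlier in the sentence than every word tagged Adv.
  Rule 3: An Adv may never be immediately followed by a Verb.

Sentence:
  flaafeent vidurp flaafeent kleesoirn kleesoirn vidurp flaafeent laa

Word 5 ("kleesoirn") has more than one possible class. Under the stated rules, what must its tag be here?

Candidates per position — 1:flaafeent {Adv}; 2:vidurp {Adj,Verb}; 3:flaafeent {Adv}; 4:kleesoirn {Verb,Adj}; 5:kleesoirn {Verb,Adj}; 6:vidurp {Adj,Verb}; 7:flaafeent {Adv}; 8:laa {Adj}.
At position 2, choosing Verb makes rule 2 impossible to satisfy; hence Adj.
At position 4, choosing Verb makes rule 2 impossible to satisfy; hence Adj.
At position 5, choosing Verb makes rule 2 impossible to satisfy; hence Adj.
At position 6, choosing Verb makes rule 2 impossible to satisfy; hence Adj.
So the tagging must be: Adv Adj Adv Adj Adj Adj Adv Adj.
Rule-by-rule: rule 1 ✓; rule 2 ✓; rule 3 ✓.

Adj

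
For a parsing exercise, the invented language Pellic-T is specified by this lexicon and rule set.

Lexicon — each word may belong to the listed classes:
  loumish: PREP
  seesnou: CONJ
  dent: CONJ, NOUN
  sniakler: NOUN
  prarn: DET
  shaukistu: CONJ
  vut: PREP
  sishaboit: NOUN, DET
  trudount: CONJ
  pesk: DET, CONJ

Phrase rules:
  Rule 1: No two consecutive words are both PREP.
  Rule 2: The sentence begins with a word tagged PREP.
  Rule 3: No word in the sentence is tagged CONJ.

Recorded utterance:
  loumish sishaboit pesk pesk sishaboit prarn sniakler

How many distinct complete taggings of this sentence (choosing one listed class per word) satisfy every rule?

4

Candidates per position — 1:loumish {PREP}; 2:sishaboit {NOUN,DET}; 3:pesk {DET,CONJ}; 4:pesk {DET,CONJ}; 5:sishaboit {NOUN,DET}; 6:prarn {DET}; 7:sniakler {NOUN}.
There are 16 candidate sequences in total.
The sequences that satisfy every rule: PREP NOUN DET DET NOUN DET NOUN; PREP NOUN DET DET DET DET NOUN; PREP DET DET DET NOUN DET NOUN; PREP DET DET DET DET DET NOUN.
Count = 4.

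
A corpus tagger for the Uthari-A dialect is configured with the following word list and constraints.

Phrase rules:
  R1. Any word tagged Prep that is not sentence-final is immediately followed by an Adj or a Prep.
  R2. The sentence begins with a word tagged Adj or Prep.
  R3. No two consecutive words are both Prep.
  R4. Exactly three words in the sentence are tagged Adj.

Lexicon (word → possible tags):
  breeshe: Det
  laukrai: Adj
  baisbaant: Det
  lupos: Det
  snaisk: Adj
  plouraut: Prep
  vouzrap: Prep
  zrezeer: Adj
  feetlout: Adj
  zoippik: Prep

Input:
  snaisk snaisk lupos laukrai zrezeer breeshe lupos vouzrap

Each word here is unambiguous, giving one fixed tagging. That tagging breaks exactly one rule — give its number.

Fixed tagging: Adj Adj Det Adj Adj Det Det Prep.
Rule check: R1 ✓, R2 ✓, R3 ✓, R4 ✗.
Only rule 4 fails.

4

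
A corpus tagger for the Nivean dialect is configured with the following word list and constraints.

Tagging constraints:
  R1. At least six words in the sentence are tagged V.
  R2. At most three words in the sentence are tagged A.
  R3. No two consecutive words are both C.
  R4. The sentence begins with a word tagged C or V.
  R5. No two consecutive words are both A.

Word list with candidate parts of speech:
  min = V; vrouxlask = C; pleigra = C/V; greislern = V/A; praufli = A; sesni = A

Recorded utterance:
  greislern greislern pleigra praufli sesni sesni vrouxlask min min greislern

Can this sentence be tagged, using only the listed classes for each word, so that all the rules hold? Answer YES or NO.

NO

Candidates per position — 1:greislern {V,A}; 2:greislern {V,A}; 3:pleigra {C,V}; 4:praufli {A}; 5:sesni {A}; 6:sesni {A}; 7:vrouxlask {C}; 8:min {V}; 9:min {V}; 10:greislern {V,A}.
Rule 5 cannot be satisfied by any choice of tags from the lexicon.
So there is no consistent tagging.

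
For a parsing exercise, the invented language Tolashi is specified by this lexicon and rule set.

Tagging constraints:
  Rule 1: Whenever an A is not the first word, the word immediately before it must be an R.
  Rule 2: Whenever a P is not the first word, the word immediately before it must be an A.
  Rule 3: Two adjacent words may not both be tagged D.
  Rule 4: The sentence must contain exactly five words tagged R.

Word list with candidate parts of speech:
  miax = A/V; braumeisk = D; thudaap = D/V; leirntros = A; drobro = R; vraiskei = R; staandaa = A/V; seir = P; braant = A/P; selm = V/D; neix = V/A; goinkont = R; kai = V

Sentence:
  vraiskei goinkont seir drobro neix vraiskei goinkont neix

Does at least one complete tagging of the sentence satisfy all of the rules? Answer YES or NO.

Candidates per position — 1:vraiskei {R}; 2:goinkont {R}; 3:seir {P}; 4:drobro {R}; 5:neix {V,A}; 6:vraiskei {R}; 7:goinkont {R}; 8:neix {V,A}.
Rule 2 cannot be satisfied by any choice of tags from the lexicon.
So there is no consistent tagging.

NO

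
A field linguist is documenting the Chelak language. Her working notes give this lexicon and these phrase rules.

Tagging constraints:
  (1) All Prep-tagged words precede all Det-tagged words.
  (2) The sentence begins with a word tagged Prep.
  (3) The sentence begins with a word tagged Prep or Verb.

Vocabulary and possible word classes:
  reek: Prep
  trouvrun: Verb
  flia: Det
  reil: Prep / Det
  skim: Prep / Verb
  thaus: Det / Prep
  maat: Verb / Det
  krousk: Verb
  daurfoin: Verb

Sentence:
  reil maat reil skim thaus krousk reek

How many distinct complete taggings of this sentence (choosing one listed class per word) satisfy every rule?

Candidates per position — 1:reil {Prep,Det}; 2:maat {Verb,Det}; 3:reil {Prep,Det}; 4:skim {Prep,Verb}; 5:thaus {Det,Prep}; 6:krousk {Verb}; 7:reek {Prep}.
There are 32 candidate sequences in total.
The sequences that satisfy every rule: Prep Verb Prep Prep Prep Verb Prep; Prep Verb Prep Verb Prep Verb Prep.
Count = 2.

2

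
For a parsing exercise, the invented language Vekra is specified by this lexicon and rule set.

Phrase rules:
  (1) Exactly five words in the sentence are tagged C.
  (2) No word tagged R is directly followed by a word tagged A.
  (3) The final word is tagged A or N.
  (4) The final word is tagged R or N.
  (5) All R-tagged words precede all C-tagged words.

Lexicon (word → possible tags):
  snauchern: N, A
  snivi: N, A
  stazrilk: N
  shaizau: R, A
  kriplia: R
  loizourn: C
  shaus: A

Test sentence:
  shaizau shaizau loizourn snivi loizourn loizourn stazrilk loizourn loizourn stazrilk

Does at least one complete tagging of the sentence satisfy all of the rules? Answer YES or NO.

YES

Candidates per position — 1:shaizau {R,A}; 2:shaizau {R,A}; 3:loizourn {C}; 4:snivi {N,A}; 5:loizourn {C}; 6:loizourn {C}; 7:stazrilk {N}; 8:loizourn {C}; 9:loizourn {C}; 10:stazrilk {N}.
One satisfying assignment: R R C N C C N C C N.
Verifying each rule — rule 1 holds; rule 2 holds; rule 3 holds; rule 4 holds; rule 5 holds.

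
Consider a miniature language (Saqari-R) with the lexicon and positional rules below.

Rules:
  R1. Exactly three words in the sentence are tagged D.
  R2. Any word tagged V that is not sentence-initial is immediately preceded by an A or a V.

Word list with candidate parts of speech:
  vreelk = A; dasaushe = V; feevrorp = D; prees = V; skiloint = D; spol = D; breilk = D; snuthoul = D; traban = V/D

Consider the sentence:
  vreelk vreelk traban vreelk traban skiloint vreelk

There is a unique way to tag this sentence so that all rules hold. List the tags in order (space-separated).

Candidates per position — 1:vreelk {A}; 2:vreelk {A}; 3:traban {V,D}; 4:vreelk {A}; 5:traban {V,D}; 6:skiloint {D}; 7:vreelk {A}.
Position 3: tagging it V would leave rule 1 unsatisfiable, so it must be D.
Position 5: tagging it V would leave rule 1 unsatisfiable, so it must be D.
The only consistent sequence is: A A D A D D A.
Rule-by-rule: rule 1 ok; rule 2 ok.

A A D A D D A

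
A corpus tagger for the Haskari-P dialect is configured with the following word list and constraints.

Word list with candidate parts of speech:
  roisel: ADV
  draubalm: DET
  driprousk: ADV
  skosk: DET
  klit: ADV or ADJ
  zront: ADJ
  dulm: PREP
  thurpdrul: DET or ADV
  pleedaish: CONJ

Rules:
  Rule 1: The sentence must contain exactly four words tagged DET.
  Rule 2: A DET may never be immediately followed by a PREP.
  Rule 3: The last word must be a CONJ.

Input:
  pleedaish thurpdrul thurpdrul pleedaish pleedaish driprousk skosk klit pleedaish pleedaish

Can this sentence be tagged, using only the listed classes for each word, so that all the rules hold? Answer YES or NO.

Candidates per position — 1:pleedaish {CONJ}; 2:thurpdrul {DET,ADV}; 3:thurpdrul {DET,ADV}; 4:pleedaish {CONJ}; 5:pleedaish {CONJ}; 6:driprousk {ADV}; 7:skosk {DET}; 8:klit {ADV,ADJ}; 9:pleedaish {CONJ}; 10:pleedaish {CONJ}.
Rule 1 cannot be satisfied by any choice of tags from the lexicon.
So there is no consistent tagging.

NO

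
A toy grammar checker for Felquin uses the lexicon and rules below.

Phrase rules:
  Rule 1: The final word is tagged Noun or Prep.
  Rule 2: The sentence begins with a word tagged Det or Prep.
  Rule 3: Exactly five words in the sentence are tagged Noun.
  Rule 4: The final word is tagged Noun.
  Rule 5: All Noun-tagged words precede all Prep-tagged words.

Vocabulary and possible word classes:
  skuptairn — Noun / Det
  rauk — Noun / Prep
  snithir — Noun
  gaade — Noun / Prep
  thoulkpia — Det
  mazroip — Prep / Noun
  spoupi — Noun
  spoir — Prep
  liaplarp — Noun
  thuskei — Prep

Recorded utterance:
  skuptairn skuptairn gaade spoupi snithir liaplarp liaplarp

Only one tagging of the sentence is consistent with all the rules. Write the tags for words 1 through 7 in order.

Candidates per position — 1:skuptairn {Noun,Det}; 2:skuptairn {Noun,Det}; 3:gaade {Noun,Prep}; 4:spoupi {Noun}; 5:snithir {Noun}; 6:liaplarp {Noun}; 7:liaplarp {Noun}.
Position 1: tagging it Noun would leave rule 2 unsatisfiable, so it must be Det.
Position 3: tagging it Prep would leave rule 5 unsatisfiable, so it must be Noun.
Position 2: tagging it Noun would leave rule 3 unsatisfiable, so it must be Det.
The only consistent sequence is: Det Det Noun Noun Noun Noun Noun.
Check: rule 1 satisfied; rule 2 satisfied; rule 3 satisfied; rule 4 satisfied; rule 5 satisfied.

Det Det Noun Noun Noun Noun Noun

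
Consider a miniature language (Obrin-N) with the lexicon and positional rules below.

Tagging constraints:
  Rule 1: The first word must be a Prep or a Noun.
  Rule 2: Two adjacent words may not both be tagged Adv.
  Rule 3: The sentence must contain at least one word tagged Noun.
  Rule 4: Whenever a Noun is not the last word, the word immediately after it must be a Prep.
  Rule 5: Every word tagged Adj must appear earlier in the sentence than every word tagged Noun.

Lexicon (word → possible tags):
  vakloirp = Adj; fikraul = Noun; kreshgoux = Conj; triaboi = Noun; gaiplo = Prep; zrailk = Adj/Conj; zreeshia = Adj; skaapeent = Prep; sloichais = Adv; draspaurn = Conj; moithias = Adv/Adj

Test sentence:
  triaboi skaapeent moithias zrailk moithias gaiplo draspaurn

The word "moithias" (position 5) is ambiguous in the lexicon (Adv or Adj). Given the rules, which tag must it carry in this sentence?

Candidates per position — 1:triaboi {Noun}; 2:skaapeent {Prep}; 3:moithias {Adv,Adj}; 4:zrailk {Adj,Conj}; 5:moithias {Adv,Adj}; 6:gaiplo {Prep}; 7:draspaurn {Conj}.
Position 3: tagging it Adj would leave rule 5 unsatisfiable, so it must be Adv.
Position 4: tagging it Adj would leave rule 5 unsatisfiable, so it must be Conj.
Position 5: tagging it Adj would leave rule 5 unsatisfiable, so it must be Adv.
The unique satisfying tagging is: Noun Prep Adv Conj Adv Prep Conj.
Checking: rule 1 holds; rule 2 holds; rule 3 holds; rule 4 holds; rule 5 holds.

Adv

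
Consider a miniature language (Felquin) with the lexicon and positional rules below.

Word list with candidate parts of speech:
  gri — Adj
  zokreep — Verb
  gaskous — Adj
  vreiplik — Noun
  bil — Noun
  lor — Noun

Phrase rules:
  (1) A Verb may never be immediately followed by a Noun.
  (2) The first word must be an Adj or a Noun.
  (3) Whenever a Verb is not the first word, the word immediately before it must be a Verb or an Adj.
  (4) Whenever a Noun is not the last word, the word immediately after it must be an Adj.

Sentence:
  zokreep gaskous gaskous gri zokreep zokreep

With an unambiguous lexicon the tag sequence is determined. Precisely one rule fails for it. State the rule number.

2

Fixed tagging: Verb Adj Adj Adj Verb Verb.
Rule check: R1 holds, R2 violated, R3 holds, R4 holds.
Only rule 2 fails.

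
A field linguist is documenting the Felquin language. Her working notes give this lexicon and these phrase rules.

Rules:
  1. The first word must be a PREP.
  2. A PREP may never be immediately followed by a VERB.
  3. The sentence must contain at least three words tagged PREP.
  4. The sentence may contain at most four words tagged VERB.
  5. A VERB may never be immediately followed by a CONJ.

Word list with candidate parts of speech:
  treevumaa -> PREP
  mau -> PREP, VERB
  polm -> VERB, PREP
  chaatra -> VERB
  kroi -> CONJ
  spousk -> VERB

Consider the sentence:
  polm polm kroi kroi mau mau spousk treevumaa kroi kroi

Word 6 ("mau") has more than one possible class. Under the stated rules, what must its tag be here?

Candidates per position — 1:polm {VERB,PREP}; 2:polm {VERB,PREP}; 3:kroi {CONJ}; 4:kroi {CONJ}; 5:mau {PREP,VERB}; 6:mau {PREP,VERB}; 7:spousk {VERB}; 8:treevumaa {PREP}; 9:kroi {CONJ}; 10:kroi {CONJ}.
At position 1, choosing VERB makes rule 1 impossible to satisfy; hence PREP.
At position 2, choosing VERB makes rule 2 impossible to satisfy; hence PREP.
At position 5, choosing PREP makes rule 2 impossible to satisfy; hence VERB.
At position 6, choosing PREP makes rule 2 impossible to satisfy; hence VERB.
That leaves exactly one tagging: PREP PREP CONJ CONJ VERB VERB VERB PREP CONJ CONJ.
Verifying each rule — rule 1 holds; rule 2 holds; rule 3 holds; rule 4 holds; rule 5 holds.

VERB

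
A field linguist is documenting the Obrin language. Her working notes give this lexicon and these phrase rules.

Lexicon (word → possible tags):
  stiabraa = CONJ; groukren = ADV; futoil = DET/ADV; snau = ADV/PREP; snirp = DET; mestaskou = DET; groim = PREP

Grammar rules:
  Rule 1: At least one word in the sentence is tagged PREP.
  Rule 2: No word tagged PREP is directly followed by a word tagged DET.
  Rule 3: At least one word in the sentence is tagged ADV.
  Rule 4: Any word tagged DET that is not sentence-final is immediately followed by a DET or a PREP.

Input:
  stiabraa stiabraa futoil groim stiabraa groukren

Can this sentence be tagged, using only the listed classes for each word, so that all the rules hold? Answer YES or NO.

Candidates per position — 1:stiabraa {CONJ}; 2:stiabraa {CONJ}; 3:futoil {DET,ADV}; 4:groim {PREP}; 5:stiabraa {CONJ}; 6:groukren {ADV}.
One satisfying assignment: CONJ CONJ DET PREP CONJ ADV.
Checking: rule 1 satisfied; rule 2 satisfied; rule 3 satisfied; rule 4 satisfied.

YES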